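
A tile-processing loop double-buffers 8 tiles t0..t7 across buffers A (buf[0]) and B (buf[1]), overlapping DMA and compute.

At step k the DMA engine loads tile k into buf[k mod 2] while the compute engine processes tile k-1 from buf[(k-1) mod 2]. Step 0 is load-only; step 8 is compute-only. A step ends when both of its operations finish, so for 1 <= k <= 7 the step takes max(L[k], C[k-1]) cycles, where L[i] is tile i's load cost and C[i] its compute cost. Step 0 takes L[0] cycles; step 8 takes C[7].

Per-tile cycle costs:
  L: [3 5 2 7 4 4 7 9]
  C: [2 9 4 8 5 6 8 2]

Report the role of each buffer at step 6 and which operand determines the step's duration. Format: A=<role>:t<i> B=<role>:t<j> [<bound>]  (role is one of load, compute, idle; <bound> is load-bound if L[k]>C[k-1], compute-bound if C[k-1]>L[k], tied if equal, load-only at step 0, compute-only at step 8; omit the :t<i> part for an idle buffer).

step 6: A=load:t6 B=compute:t5 [load-bound]

step 0: L[0]=3 → dur=3, Σ=3 | A=load:t0 B=idle [load-only]
step 1: L[1]=5 C[0]=2 → dur=5, Σ=8 | A=compute:t0 B=load:t1 [load-bound]
step 2: L[2]=2 C[1]=9 → dur=9, Σ=17 | A=load:t2 B=compute:t1 [compute-bound]
step 3: L[3]=7 C[2]=4 → dur=7, Σ=24 | A=compute:t2 B=load:t3 [load-bound]
step 4: L[4]=4 C[3]=8 → dur=8, Σ=32 | A=load:t4 B=compute:t3 [compute-bound]
step 5: L[5]=4 C[4]=5 → dur=5, Σ=37 | A=compute:t4 B=load:t5 [compute-bound]
step 6: L[6]=7 C[5]=6 → dur=7, Σ=44 | A=load:t6 B=compute:t5 [load-bound]
step 7: L[7]=9 C[6]=8 → dur=9, Σ=53 | A=compute:t6 B=load:t7 [load-bound]
step 8: C[7]=2 → dur=2, Σ=55 | A=idle B=compute:t7 [compute-only]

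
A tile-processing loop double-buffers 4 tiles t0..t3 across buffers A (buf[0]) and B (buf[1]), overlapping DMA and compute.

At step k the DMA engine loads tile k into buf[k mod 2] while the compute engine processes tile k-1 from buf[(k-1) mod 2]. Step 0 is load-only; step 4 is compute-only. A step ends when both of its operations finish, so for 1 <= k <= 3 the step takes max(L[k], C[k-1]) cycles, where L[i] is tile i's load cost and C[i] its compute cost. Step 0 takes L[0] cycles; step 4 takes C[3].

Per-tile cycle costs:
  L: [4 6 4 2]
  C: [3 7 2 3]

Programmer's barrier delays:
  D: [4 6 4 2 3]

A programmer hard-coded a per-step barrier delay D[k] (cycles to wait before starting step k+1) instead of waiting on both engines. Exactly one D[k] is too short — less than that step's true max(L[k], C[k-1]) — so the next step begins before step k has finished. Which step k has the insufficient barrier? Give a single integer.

[0] required=L[0]=4=4 vs D=4 ok
[1] required=max(L[1]=6,C[0]=3)=6 vs D=6 ok
[2] required=max(L[2]=4,C[1]=7)=7 vs D=4 SHORT
[3] required=max(L[3]=2,C[2]=2)=2 vs D=2 ok
[4] required=C[3]=3=3 vs D=3 ok

hazard at step 2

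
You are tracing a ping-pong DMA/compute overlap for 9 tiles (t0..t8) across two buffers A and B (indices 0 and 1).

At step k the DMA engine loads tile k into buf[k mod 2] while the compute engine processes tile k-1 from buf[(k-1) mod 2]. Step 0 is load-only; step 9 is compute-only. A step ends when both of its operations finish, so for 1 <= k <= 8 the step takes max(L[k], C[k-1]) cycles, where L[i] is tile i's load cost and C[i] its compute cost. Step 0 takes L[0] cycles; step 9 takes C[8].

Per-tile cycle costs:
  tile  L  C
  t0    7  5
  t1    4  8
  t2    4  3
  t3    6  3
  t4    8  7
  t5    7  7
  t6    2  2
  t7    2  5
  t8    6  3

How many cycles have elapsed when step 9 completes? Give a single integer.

end_cycle[9] = 59

  0. 7=7c; end=7; A:t0 B:-
  1. max(4,5)=5c; end=12; A:t0 B:t1
  2. max(4,8)=8c; end=20; A:t2 B:t1
  3. max(6,3)=6c; end=26; A:t2 B:t3
  4. max(8,3)=8c; end=34; A:t4 B:t3
  5. max(7,7)=7c; end=41; A:t4 B:t5
  6. max(2,7)=7c; end=48; A:t6 B:t5
  7. max(2,2)=2c; end=50; A:t6 B:t7
  8. max(6,5)=6c; end=56; A:t8 B:t7
  9. 3=3c; end=59; A:t8 B:t7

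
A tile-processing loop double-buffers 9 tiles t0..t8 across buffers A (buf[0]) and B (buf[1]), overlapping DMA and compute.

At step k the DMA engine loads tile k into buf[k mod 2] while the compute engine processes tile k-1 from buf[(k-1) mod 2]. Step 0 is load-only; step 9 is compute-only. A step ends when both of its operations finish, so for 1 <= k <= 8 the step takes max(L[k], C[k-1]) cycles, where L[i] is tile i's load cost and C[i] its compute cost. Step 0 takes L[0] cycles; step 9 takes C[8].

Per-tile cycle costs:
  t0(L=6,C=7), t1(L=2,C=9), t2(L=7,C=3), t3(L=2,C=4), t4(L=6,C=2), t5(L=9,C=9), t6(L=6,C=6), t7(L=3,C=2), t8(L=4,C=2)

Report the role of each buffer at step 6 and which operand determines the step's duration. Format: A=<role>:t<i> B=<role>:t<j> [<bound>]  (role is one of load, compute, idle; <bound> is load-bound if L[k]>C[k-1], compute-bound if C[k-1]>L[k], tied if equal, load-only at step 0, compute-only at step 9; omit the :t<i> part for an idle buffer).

k=0 load=t0/6c comp=- wait=6 total=6
k=1 load=t1/2c comp=t0/7c wait=7 total=13
k=2 load=t2/7c comp=t1/9c wait=9 total=22
k=3 load=t3/2c comp=t2/3c wait=3 total=25
k=4 load=t4/6c comp=t3/4c wait=6 total=31
k=5 load=t5/9c comp=t4/2c wait=9 total=40
k=6 load=t6/6c comp=t5/9c wait=9 total=49
k=7 load=t7/3c comp=t6/6c wait=6 total=55
k=8 load=t8/4c comp=t7/2c wait=4 total=59
k=9 load=- comp=t8/2c wait=2 total=61

step 6: A=load:t6 B=compute:t5 [compute-bound]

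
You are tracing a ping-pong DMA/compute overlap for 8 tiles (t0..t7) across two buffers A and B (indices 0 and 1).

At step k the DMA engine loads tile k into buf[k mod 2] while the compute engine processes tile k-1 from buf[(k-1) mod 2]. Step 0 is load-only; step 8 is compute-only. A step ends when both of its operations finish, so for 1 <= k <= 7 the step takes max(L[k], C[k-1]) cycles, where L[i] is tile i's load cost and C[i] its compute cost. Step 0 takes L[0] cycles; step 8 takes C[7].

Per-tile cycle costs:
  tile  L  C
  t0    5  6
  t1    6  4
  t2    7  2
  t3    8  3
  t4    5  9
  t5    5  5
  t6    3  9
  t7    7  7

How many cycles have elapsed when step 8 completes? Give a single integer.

k=0 load=t0/5c comp=- wait=5 total=5
k=1 load=t1/6c comp=t0/6c wait=6 total=11
k=2 load=t2/7c comp=t1/4c wait=7 total=18
k=3 load=t3/8c comp=t2/2c wait=8 total=26
k=4 load=t4/5c comp=t3/3c wait=5 total=31
k=5 load=t5/5c comp=t4/9c wait=9 total=40
k=6 load=t6/3c comp=t5/5c wait=5 total=45
k=7 load=t7/7c comp=t6/9c wait=9 total=54
k=8 load=- comp=t7/7c wait=7 total=61

end_cycle[8] = 61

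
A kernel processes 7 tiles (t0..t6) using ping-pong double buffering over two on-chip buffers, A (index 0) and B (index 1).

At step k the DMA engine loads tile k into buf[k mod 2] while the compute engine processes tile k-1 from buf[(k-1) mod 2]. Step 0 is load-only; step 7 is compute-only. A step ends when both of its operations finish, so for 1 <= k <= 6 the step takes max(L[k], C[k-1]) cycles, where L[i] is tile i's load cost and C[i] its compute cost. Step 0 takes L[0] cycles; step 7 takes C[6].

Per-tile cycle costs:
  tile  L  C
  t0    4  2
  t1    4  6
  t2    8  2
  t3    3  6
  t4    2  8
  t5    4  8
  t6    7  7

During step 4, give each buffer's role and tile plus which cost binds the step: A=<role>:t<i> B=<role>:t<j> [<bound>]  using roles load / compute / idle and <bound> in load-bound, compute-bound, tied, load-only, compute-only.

step 4: A=load:t4 B=compute:t3 [compute-bound]

step 0: L[0]=4 → dur=4, Σ=4 | A=load:t0 B=idle [load-only]
step 1: L[1]=4 C[0]=2 → dur=4, Σ=8 | A=compute:t0 B=load:t1 [load-bound]
step 2: L[2]=8 C[1]=6 → dur=8, Σ=16 | A=load:t2 B=compute:t1 [load-bound]
step 3: L[3]=3 C[2]=2 → dur=3, Σ=19 | A=compute:t2 B=load:t3 [load-bound]
step 4: L[4]=2 C[3]=6 → dur=6, Σ=25 | A=load:t4 B=compute:t3 [compute-bound]
step 5: L[5]=4 C[4]=8 → dur=8, Σ=33 | A=compute:t4 B=load:t5 [compute-bound]
step 6: L[6]=7 C[5]=8 → dur=8, Σ=41 | A=load:t6 B=compute:t5 [compute-bound]
step 7: C[6]=7 → dur=7, Σ=48 | A=compute:t6 B=idle [compute-only]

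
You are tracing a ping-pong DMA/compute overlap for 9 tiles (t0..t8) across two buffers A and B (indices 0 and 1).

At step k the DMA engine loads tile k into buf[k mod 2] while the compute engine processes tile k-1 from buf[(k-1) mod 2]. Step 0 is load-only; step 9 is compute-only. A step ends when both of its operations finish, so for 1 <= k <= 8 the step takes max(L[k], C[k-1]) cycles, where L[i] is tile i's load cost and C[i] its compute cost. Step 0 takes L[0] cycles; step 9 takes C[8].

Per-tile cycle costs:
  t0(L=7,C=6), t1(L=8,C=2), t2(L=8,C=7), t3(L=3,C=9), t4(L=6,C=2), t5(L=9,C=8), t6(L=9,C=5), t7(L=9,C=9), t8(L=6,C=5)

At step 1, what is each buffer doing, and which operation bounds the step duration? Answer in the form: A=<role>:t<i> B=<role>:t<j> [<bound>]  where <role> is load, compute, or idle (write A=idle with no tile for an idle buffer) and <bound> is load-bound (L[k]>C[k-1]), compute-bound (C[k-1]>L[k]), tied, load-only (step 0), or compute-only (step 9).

step 1: A=compute:t0 B=load:t1 [load-bound]

[0] DMA t0→A (7c) ∥ CU idle ⇒ 7c, clock 7
[1] DMA t1→B (8c) ∥ CU A:t0 (6c) ⇒ 8c, clock 15
[2] DMA t2→A (8c) ∥ CU B:t1 (2c) ⇒ 8c, clock 23
[3] DMA t3→B (3c) ∥ CU A:t2 (7c) ⇒ 7c, clock 30
[4] DMA t4→A (6c) ∥ CU B:t3 (9c) ⇒ 9c, clock 39
[5] DMA t5→B (9c) ∥ CU A:t4 (2c) ⇒ 9c, clock 48
[6] DMA t6→A (9c) ∥ CU B:t5 (8c) ⇒ 9c, clock 57
[7] DMA t7→B (9c) ∥ CU A:t6 (5c) ⇒ 9c, clock 66
[8] DMA t8→A (6c) ∥ CU B:t7 (9c) ⇒ 9c, clock 75
[9] DMA idle ∥ CU A:t8 (5c) ⇒ 5c, clock 80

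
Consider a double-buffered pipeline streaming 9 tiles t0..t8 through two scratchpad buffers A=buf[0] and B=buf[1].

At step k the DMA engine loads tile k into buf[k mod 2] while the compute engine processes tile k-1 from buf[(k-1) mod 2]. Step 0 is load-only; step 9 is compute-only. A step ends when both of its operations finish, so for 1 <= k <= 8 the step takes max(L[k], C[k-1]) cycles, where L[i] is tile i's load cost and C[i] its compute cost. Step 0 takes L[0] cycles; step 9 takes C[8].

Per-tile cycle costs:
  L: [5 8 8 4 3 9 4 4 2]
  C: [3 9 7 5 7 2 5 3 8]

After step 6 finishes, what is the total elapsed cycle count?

end_cycle[6] = 47

k=0 load=t0/5c comp=- wait=5 total=5
k=1 load=t1/8c comp=t0/3c wait=8 total=13
k=2 load=t2/8c comp=t1/9c wait=9 total=22
k=3 load=t3/4c comp=t2/7c wait=7 total=29
k=4 load=t4/3c comp=t3/5c wait=5 total=34
k=5 load=t5/9c comp=t4/7c wait=9 total=43
k=6 load=t6/4c comp=t5/2c wait=4 total=47
k=7 load=t7/4c comp=t6/5c wait=5 total=52
k=8 load=t8/2c comp=t7/3c wait=3 total=55
k=9 load=- comp=t8/8c wait=8 total=63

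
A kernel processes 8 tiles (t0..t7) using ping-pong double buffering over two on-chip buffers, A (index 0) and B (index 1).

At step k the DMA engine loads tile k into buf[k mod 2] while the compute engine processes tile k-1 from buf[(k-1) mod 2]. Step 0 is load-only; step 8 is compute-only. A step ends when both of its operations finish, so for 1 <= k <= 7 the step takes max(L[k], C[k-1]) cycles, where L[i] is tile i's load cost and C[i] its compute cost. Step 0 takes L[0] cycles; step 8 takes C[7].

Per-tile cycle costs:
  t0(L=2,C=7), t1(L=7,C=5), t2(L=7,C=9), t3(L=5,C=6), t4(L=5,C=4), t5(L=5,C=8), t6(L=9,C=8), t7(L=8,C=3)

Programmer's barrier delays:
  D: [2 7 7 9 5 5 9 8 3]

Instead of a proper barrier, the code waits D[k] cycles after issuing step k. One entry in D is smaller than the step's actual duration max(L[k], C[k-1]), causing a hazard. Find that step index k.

k=0 barrier L[0]=2→2c, D[0]=2 ok
k=1 barrier max(L[1]=7,C[0]=7)→7c, D[1]=7 ok
k=2 barrier max(L[2]=7,C[1]=5)→7c, D[2]=7 ok
k=3 barrier max(L[3]=5,C[2]=9)→9c, D[3]=9 ok
k=4 barrier max(L[4]=5,C[3]=6)→6c, D[4]=5 SHORT
k=5 barrier max(L[5]=5,C[4]=4)→5c, D[5]=5 ok
k=6 barrier max(L[6]=9,C[5]=8)→9c, D[6]=9 ok
k=7 barrier max(L[7]=8,C[6]=8)→8c, D[7]=8 ok
k=8 barrier C[7]=3→3c, D[8]=3 ok

hazard at step 4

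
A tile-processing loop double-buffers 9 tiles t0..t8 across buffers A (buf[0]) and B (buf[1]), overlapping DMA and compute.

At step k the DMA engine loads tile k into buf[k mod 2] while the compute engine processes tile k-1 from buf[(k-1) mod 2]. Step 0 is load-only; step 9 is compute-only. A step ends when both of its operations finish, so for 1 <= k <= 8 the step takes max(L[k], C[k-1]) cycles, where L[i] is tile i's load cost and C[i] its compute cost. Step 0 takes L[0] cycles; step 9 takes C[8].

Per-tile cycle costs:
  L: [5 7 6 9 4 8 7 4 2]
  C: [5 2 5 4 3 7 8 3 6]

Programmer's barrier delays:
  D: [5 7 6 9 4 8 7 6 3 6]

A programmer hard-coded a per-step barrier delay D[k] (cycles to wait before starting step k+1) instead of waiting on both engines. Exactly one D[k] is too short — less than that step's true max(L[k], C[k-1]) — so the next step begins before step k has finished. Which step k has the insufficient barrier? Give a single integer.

hazard at step 7

[0] required=L[0]=5=5 vs D=5 ok
[1] required=max(L[1]=7,C[0]=5)=7 vs D=7 ok
[2] required=max(L[2]=6,C[1]=2)=6 vs D=6 ok
[3] required=max(L[3]=9,C[2]=5)=9 vs D=9 ok
[4] required=max(L[4]=4,C[3]=4)=4 vs D=4 ok
[5] required=max(L[5]=8,C[4]=3)=8 vs D=8 ok
[6] required=max(L[6]=7,C[5]=7)=7 vs D=7 ok
[7] required=max(L[7]=4,C[6]=8)=8 vs D=6 SHORT
[8] required=max(L[8]=2,C[7]=3)=3 vs D=3 ok
[9] required=C[8]=6=6 vs D=6 ok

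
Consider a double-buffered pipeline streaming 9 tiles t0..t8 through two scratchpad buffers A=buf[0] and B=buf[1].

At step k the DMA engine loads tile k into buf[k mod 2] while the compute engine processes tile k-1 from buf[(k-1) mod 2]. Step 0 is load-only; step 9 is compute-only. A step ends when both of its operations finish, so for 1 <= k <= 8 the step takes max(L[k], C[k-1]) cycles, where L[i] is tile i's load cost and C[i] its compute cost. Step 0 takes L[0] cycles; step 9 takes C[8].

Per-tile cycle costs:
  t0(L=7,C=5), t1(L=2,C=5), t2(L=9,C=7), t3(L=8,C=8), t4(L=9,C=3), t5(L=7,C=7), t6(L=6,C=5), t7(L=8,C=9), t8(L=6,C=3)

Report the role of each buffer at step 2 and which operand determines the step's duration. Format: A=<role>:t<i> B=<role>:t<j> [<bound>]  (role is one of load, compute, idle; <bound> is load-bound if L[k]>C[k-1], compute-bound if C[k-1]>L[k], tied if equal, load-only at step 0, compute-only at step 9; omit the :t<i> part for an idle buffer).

  0. 7=7c; end=7; A:t0 B:-
  1. max(2,5)=5c; end=12; A:t0 B:t1
  2. max(9,5)=9c; end=21; A:t2 B:t1
  3. max(8,7)=8c; end=29; A:t2 B:t3
  4. max(9,8)=9c; end=38; A:t4 B:t3
  5. max(7,3)=7c; end=45; A:t4 B:t5
  6. max(6,7)=7c; end=52; A:t6 B:t5
  7. max(8,5)=8c; end=60; A:t6 B:t7
  8. max(6,9)=9c; end=69; A:t8 B:t7
  9. 3=3c; end=72; A:t8 B:t7

step 2: A=load:t2 B=compute:t1 [load-bound]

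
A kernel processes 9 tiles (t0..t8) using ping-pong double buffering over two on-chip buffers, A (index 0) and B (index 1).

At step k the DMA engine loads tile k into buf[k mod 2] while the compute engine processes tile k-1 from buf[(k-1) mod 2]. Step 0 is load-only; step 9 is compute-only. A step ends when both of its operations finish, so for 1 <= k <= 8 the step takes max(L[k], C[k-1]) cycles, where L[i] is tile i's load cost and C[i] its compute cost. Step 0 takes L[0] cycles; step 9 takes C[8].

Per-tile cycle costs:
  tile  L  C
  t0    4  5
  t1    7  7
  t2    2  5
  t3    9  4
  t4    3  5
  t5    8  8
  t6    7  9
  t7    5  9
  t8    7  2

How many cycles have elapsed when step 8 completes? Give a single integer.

k=0 load=t0/4c comp=- wait=4 total=4
k=1 load=t1/7c comp=t0/5c wait=7 total=11
k=2 load=t2/2c comp=t1/7c wait=7 total=18
k=3 load=t3/9c comp=t2/5c wait=9 total=27
k=4 load=t4/3c comp=t3/4c wait=4 total=31
k=5 load=t5/8c comp=t4/5c wait=8 total=39
k=6 load=t6/7c comp=t5/8c wait=8 total=47
k=7 load=t7/5c comp=t6/9c wait=9 total=56
k=8 load=t8/7c comp=t7/9c wait=9 total=65
k=9 load=- comp=t8/2c wait=2 total=67

end_cycle[8] = 65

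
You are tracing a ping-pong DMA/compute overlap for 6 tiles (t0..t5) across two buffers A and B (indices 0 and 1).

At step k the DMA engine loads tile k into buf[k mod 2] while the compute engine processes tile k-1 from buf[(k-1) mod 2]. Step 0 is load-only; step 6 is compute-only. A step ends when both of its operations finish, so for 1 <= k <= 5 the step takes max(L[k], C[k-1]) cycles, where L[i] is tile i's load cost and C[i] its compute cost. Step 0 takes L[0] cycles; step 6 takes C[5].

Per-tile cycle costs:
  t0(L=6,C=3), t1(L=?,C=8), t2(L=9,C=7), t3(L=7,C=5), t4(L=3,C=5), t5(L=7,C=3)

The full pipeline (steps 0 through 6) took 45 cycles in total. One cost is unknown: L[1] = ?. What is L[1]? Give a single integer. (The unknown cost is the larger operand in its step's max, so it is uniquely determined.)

L[1] = 8

step 0 → dur = L[0]=6 = 6
step 1 → dur = max(L[1]=?, C[0]=3) = L[1]  (unknown; binding)
step 2 → dur = max(L[2]=9, C[1]=8) = 9
step 3 → dur = max(L[3]=7, C[2]=7) = 7
step 4 → dur = max(L[4]=3, C[3]=5) = 5
step 5 → dur = max(L[5]=7, C[4]=5) = 7
step 6 → dur = C[5]=3 = 3
sum of known step durations = 37
dur[1] = total - known = 45 - 37 = 8
L[1] is the binding max in step 1, so L[1] = dur[1] = 8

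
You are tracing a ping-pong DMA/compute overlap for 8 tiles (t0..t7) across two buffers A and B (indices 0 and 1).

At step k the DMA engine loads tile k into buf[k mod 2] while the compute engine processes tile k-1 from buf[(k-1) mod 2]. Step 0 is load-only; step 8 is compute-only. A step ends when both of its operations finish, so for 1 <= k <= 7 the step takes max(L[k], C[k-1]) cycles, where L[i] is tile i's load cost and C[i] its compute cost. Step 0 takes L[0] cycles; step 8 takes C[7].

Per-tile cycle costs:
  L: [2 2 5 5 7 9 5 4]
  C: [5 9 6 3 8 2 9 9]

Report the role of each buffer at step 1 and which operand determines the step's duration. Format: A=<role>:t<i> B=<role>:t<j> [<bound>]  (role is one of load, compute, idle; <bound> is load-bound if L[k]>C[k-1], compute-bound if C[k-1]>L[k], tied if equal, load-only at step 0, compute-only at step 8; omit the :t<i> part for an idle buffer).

step 0: L[0]=2 → dur=2, Σ=2 | A=load:t0 B=idle [load-only]
step 1: L[1]=2 C[0]=5 → dur=5, Σ=7 | A=compute:t0 B=load:t1 [compute-bound]
step 2: L[2]=5 C[1]=9 → dur=9, Σ=16 | A=load:t2 B=compute:t1 [compute-bound]
step 3: L[3]=5 C[2]=6 → dur=6, Σ=22 | A=compute:t2 B=load:t3 [compute-bound]
step 4: L[4]=7 C[3]=3 → dur=7, Σ=29 | A=load:t4 B=compute:t3 [load-bound]
step 5: L[5]=9 C[4]=8 → dur=9, Σ=38 | A=compute:t4 B=load:t5 [load-bound]
step 6: L[6]=5 C[5]=2 → dur=5, Σ=43 | A=load:t6 B=compute:t5 [load-bound]
step 7: L[7]=4 C[6]=9 → dur=9, Σ=52 | A=compute:t6 B=load:t7 [compute-bound]
step 8: C[7]=9 → dur=9, Σ=61 | A=idle B=compute:t7 [compute-only]

step 1: A=compute:t0 B=load:t1 [compute-bound]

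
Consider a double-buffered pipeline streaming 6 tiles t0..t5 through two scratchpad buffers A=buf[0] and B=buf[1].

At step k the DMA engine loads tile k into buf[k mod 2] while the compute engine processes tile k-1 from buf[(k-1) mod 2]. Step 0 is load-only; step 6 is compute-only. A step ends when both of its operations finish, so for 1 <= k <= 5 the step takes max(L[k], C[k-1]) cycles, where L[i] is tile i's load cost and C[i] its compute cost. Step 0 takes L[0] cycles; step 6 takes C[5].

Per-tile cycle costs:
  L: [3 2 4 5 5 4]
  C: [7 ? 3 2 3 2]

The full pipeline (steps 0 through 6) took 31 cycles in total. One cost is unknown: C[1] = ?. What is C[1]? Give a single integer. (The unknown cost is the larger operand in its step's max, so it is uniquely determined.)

C[1] = 5

step 0 → dur = L[0]=3 = 3
step 1 → dur = max(L[1]=2, C[0]=7) = 7
step 2 → dur = max(L[2]=4, C[1]=?) = C[1]  (unknown; binding)
step 3 → dur = max(L[3]=5, C[2]=3) = 5
step 4 → dur = max(L[4]=5, C[3]=2) = 5
step 5 → dur = max(L[5]=4, C[4]=3) = 4
step 6 → dur = C[5]=2 = 2
sum of known step durations = 26
dur[2] = total - known = 31 - 26 = 5
C[1] is the binding max in step 2, so C[1] = dur[2] = 5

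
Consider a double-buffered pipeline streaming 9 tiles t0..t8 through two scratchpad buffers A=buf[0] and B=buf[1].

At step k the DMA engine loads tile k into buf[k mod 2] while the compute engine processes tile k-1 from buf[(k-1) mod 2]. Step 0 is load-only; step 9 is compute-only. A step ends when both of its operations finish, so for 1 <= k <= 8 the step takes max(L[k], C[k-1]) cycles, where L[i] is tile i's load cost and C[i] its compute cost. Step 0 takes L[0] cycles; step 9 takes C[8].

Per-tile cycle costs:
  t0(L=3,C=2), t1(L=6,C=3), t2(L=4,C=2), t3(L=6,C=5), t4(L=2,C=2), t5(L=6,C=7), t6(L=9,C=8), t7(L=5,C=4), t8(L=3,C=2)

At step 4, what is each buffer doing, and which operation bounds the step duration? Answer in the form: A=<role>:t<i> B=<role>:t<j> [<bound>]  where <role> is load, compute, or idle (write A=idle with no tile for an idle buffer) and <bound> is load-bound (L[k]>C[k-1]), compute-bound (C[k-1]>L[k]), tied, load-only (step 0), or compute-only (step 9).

step 4: A=load:t4 B=compute:t3 [compute-bound]

[0] DMA t0→A (3c) ∥ CU idle ⇒ 3c, clock 3
[1] DMA t1→B (6c) ∥ CU A:t0 (2c) ⇒ 6c, clock 9
[2] DMA t2→A (4c) ∥ CU B:t1 (3c) ⇒ 4c, clock 13
[3] DMA t3→B (6c) ∥ CU A:t2 (2c) ⇒ 6c, clock 19
[4] DMA t4→A (2c) ∥ CU B:t3 (5c) ⇒ 5c, clock 24
[5] DMA t5→B (6c) ∥ CU A:t4 (2c) ⇒ 6c, clock 30
[6] DMA t6→A (9c) ∥ CU B:t5 (7c) ⇒ 9c, clock 39
[7] DMA t7→B (5c) ∥ CU A:t6 (8c) ⇒ 8c, clock 47
[8] DMA t8→A (3c) ∥ CU B:t7 (4c) ⇒ 4c, clock 51
[9] DMA idle ∥ CU A:t8 (2c) ⇒ 2c, clock 53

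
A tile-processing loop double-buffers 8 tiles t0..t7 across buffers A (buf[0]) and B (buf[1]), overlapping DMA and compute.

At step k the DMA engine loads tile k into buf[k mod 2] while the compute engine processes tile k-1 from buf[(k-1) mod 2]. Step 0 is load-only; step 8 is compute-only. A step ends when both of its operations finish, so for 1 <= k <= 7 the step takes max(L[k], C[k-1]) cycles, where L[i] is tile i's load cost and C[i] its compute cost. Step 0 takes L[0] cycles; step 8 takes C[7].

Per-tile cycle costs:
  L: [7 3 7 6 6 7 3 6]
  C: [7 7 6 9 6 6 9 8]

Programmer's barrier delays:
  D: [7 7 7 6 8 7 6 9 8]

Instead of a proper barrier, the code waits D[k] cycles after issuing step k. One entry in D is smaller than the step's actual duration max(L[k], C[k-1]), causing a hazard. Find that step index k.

[0] required=L[0]=7=7 vs D=7 ok
[1] required=max(L[1]=3,C[0]=7)=7 vs D=7 ok
[2] required=max(L[2]=7,C[1]=7)=7 vs D=7 ok
[3] required=max(L[3]=6,C[2]=6)=6 vs D=6 ok
[4] required=max(L[4]=6,C[3]=9)=9 vs D=8 SHORT
[5] required=max(L[5]=7,C[4]=6)=7 vs D=7 ok
[6] required=max(L[6]=3,C[5]=6)=6 vs D=6 ok
[7] required=max(L[7]=6,C[6]=9)=9 vs D=9 ok
[8] required=C[7]=8=8 vs D=8 ok

hazard at step 4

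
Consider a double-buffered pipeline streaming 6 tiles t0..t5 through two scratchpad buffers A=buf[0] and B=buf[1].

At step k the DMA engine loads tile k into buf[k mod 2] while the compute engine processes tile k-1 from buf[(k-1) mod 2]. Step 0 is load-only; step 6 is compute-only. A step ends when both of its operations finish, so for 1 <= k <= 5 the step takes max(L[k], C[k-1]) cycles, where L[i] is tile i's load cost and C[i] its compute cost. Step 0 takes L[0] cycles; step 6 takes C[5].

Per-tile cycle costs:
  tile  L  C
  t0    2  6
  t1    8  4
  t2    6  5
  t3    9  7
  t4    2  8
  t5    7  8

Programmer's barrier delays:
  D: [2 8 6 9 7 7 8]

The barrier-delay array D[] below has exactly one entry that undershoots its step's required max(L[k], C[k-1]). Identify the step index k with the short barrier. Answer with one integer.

[0] required=L[0]=2=2 vs D=2 ok
[1] required=max(L[1]=8,C[0]=6)=8 vs D=8 ok
[2] required=max(L[2]=6,C[1]=4)=6 vs D=6 ok
[3] required=max(L[3]=9,C[2]=5)=9 vs D=9 ok
[4] required=max(L[4]=2,C[3]=7)=7 vs D=7 ok
[5] required=max(L[5]=7,C[4]=8)=8 vs D=7 SHORT
[6] required=C[5]=8=8 vs D=8 ok

hazard at step 5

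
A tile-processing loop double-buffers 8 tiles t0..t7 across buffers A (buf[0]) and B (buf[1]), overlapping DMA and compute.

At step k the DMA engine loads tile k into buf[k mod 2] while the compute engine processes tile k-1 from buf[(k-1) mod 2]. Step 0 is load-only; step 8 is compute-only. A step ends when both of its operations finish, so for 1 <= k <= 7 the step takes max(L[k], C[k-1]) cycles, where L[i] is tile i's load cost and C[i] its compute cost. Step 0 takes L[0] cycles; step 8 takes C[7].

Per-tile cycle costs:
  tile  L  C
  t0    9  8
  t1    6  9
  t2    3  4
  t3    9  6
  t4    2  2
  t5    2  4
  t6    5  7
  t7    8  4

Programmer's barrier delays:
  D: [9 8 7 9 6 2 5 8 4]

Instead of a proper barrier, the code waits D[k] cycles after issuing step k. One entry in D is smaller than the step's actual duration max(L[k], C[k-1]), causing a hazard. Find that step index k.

[0] required=L[0]=9=9 vs D=9 ok
[1] required=max(L[1]=6,C[0]=8)=8 vs D=8 ok
[2] required=max(L[2]=3,C[1]=9)=9 vs D=7 SHORT
[3] required=max(L[3]=9,C[2]=4)=9 vs D=9 ok
[4] required=max(L[4]=2,C[3]=6)=6 vs D=6 ok
[5] required=max(L[5]=2,C[4]=2)=2 vs D=2 ok
[6] required=max(L[6]=5,C[5]=4)=5 vs D=5 ok
[7] required=max(L[7]=8,C[6]=7)=8 vs D=8 ok
[8] required=C[7]=4=4 vs D=4 ok

hazard at step 2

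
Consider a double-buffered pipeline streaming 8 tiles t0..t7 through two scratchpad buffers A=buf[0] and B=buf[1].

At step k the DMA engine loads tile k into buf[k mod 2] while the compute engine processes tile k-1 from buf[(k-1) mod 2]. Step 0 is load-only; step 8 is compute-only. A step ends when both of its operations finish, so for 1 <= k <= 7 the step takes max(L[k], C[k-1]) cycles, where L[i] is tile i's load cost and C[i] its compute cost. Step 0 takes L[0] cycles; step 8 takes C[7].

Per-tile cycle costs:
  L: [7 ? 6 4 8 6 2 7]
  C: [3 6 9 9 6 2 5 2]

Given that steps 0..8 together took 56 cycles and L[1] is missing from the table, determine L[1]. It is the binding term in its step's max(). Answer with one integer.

step 0 | dur = L[0]=7 = 7
step 1 | dur = max(L[1]=?, C[0]=3) = L[1]  (unknown; binding)
step 2 | dur = max(L[2]=6, C[1]=6) = 6
step 3 | dur = max(L[3]=4, C[2]=9) = 9
step 4 | dur = max(L[4]=8, C[3]=9) = 9
step 5 | dur = max(L[5]=6, C[4]=6) = 6
step 6 | dur = max(L[6]=2, C[5]=2) = 2
step 7 | dur = max(L[7]=7, C[6]=5) = 7
step 8 | dur = C[7]=2 = 2
sum of known step durations = 48
dur[1] = total - known = 56 - 48 = 8
L[1] is the binding max in step 1, so L[1] = dur[1] = 8

L[1] = 8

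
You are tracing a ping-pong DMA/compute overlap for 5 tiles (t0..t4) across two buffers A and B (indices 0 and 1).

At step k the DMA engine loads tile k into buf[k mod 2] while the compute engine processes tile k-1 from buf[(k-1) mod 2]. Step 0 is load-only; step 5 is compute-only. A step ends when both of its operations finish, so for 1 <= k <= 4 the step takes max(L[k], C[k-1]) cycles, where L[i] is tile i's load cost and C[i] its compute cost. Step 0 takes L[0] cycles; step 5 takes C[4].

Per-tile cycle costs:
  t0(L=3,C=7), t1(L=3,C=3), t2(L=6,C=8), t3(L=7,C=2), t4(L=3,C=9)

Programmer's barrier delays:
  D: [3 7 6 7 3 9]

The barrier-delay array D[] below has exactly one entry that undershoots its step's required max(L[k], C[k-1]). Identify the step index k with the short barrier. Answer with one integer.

[0] required=L[0]=3=3 vs D=3 ok
[1] required=max(L[1]=3,C[0]=7)=7 vs D=7 ok
[2] required=max(L[2]=6,C[1]=3)=6 vs D=6 ok
[3] required=max(L[3]=7,C[2]=8)=8 vs D=7 SHORT
[4] required=max(L[4]=3,C[3]=2)=3 vs D=3 ok
[5] required=C[4]=9=9 vs D=9 ok

hazard at step 3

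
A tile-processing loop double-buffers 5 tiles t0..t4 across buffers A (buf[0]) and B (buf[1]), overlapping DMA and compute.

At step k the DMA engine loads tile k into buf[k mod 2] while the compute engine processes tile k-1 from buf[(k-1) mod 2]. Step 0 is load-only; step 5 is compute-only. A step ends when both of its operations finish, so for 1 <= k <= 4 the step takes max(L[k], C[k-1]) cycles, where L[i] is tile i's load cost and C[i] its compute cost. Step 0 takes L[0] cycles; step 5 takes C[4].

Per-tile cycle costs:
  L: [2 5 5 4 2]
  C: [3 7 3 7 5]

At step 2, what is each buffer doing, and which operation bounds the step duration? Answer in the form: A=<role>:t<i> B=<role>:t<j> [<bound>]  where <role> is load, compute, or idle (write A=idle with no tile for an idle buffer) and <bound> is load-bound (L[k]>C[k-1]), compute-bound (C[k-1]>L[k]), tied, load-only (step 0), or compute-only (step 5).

  0. 2=2c; end=2; A:t0 B:-
  1. max(5,3)=5c; end=7; A:t0 B:t1
  2. max(5,7)=7c; end=14; A:t2 B:t1
  3. max(4,3)=4c; end=18; A:t2 B:t3
  4. max(2,7)=7c; end=25; A:t4 B:t3
  5. 5=5c; end=30; A:t4 B:t3

step 2: A=load:t2 B=compute:t1 [compute-bound]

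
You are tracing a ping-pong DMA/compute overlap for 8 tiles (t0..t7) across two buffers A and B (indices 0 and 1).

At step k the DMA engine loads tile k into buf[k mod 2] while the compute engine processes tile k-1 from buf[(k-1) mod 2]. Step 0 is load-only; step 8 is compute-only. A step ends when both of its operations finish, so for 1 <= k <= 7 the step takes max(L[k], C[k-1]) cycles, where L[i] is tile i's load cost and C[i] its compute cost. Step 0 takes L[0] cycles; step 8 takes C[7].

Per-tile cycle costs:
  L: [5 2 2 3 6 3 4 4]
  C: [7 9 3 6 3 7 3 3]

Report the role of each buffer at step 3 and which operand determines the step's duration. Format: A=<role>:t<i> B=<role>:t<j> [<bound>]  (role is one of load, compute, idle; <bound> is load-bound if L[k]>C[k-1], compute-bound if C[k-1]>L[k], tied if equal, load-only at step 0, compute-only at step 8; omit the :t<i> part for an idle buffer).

[0] DMA t0→A (5c) ∥ CU idle ⇒ 5c, clock 5
[1] DMA t1→B (2c) ∥ CU A:t0 (7c) ⇒ 7c, clock 12
[2] DMA t2→A (2c) ∥ CU B:t1 (9c) ⇒ 9c, clock 21
[3] DMA t3→B (3c) ∥ CU A:t2 (3c) ⇒ 3c, clock 24
[4] DMA t4→A (6c) ∥ CU B:t3 (6c) ⇒ 6c, clock 30
[5] DMA t5→B (3c) ∥ CU A:t4 (3c) ⇒ 3c, clock 33
[6] DMA t6→A (4c) ∥ CU B:t5 (7c) ⇒ 7c, clock 40
[7] DMA t7→B (4c) ∥ CU A:t6 (3c) ⇒ 4c, clock 44
[8] DMA idle ∥ CU B:t7 (3c) ⇒ 3c, clock 47

step 3: A=compute:t2 B=load:t3 [tied]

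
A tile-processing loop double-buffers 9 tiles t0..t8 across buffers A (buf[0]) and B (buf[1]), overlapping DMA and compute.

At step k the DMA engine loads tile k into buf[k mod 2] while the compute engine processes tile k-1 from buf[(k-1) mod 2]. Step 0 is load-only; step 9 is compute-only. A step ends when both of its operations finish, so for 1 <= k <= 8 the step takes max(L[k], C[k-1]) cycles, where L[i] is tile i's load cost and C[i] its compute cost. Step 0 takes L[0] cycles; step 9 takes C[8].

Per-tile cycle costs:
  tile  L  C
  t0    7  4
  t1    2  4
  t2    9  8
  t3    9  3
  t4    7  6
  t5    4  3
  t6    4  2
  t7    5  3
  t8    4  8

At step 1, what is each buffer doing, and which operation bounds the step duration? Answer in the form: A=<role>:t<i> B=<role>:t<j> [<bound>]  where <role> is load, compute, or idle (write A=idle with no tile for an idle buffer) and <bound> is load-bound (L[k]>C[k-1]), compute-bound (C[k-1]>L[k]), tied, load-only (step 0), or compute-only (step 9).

[0] DMA t0→A (7c) ∥ CU idle ⇒ 7c, clock 7
[1] DMA t1→B (2c) ∥ CU A:t0 (4c) ⇒ 4c, clock 11
[2] DMA t2→A (9c) ∥ CU B:t1 (4c) ⇒ 9c, clock 20
[3] DMA t3→B (9c) ∥ CU A:t2 (8c) ⇒ 9c, clock 29
[4] DMA t4→A (7c) ∥ CU B:t3 (3c) ⇒ 7c, clock 36
[5] DMA t5→B (4c) ∥ CU A:t4 (6c) ⇒ 6c, clock 42
[6] DMA t6→A (4c) ∥ CU B:t5 (3c) ⇒ 4c, clock 46
[7] DMA t7→B (5c) ∥ CU A:t6 (2c) ⇒ 5c, clock 51
[8] DMA t8→A (4c) ∥ CU B:t7 (3c) ⇒ 4c, clock 55
[9] DMA idle ∥ CU A:t8 (8c) ⇒ 8c, clock 63

step 1: A=compute:t0 B=load:t1 [compute-bound]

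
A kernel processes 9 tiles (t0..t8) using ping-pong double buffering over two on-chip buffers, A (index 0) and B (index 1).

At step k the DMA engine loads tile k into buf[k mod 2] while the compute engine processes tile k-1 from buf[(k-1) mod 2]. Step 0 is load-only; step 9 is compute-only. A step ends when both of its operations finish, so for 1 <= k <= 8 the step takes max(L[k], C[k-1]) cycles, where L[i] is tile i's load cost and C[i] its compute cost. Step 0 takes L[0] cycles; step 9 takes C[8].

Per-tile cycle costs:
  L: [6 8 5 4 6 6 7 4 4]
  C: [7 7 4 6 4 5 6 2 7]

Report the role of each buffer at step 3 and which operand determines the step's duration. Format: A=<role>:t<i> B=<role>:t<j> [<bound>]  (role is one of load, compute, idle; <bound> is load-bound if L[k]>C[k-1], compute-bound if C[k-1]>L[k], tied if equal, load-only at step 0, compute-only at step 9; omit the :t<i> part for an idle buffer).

step 3: A=compute:t2 B=load:t3 [tied]

  0. 6=6c; end=6; A:t0 B:-
  1. max(8,7)=8c; end=14; A:t0 B:t1
  2. max(5,7)=7c; end=21; A:t2 B:t1
  3. max(4,4)=4c; end=25; A:t2 B:t3
  4. max(6,6)=6c; end=31; A:t4 B:t3
  5. max(6,4)=6c; end=37; A:t4 B:t5
  6. max(7,5)=7c; end=44; A:t6 B:t5
  7. max(4,6)=6c; end=50; A:t6 B:t7
  8. max(4,2)=4c; end=54; A:t8 B:t7
  9. 7=7c; end=61; A:t8 B:t7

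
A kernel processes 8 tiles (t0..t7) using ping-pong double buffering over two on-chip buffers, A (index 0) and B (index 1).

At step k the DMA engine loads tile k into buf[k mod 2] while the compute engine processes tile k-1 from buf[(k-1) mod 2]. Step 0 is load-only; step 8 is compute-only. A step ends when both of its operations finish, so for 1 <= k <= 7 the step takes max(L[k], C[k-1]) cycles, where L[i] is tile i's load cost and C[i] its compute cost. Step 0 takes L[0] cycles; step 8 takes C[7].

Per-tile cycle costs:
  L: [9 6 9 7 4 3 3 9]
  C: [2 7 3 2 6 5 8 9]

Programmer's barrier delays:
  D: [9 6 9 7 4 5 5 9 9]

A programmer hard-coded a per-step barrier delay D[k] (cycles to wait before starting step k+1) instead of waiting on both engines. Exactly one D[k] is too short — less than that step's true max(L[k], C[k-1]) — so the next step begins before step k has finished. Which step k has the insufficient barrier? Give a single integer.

hazard at step 5

[0] required=L[0]=9=9 vs D=9 ok
[1] required=max(L[1]=6,C[0]=2)=6 vs D=6 ok
[2] required=max(L[2]=9,C[1]=7)=9 vs D=9 ok
[3] required=max(L[3]=7,C[2]=3)=7 vs D=7 ok
[4] required=max(L[4]=4,C[3]=2)=4 vs D=4 ok
[5] required=max(L[5]=3,C[4]=6)=6 vs D=5 SHORT
[6] required=max(L[6]=3,C[5]=5)=5 vs D=5 ok
[7] required=max(L[7]=9,C[6]=8)=9 vs D=9 ok
[8] required=C[7]=9=9 vs D=9 ok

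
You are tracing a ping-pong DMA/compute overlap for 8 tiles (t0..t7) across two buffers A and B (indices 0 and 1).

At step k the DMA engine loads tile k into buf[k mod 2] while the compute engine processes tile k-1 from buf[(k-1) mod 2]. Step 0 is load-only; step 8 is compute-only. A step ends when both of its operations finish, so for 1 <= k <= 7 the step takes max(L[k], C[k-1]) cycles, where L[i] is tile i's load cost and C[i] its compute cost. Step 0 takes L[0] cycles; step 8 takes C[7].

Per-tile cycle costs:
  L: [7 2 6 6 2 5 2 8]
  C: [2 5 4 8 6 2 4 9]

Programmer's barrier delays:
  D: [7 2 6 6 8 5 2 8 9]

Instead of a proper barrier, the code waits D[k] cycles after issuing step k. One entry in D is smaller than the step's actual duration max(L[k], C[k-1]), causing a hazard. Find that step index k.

step 0: need L[0]=7 = 7; D[0]=7 ok
step 1: need max(L[1]=2,C[0]=2) = 2; D[1]=2 ok
step 2: need max(L[2]=6,C[1]=5) = 6; D[2]=6 ok
step 3: need max(L[3]=6,C[2]=4) = 6; D[3]=6 ok
step 4: need max(L[4]=2,C[3]=8) = 8; D[4]=8 ok
step 5: need max(L[5]=5,C[4]=6) = 6; D[5]=5 SHORT
step 6: need max(L[6]=2,C[5]=2) = 2; D[6]=2 ok
step 7: need max(L[7]=8,C[6]=4) = 8; D[7]=8 ok
step 8: need C[7]=9 = 9; D[8]=9 ok

hazard at step 5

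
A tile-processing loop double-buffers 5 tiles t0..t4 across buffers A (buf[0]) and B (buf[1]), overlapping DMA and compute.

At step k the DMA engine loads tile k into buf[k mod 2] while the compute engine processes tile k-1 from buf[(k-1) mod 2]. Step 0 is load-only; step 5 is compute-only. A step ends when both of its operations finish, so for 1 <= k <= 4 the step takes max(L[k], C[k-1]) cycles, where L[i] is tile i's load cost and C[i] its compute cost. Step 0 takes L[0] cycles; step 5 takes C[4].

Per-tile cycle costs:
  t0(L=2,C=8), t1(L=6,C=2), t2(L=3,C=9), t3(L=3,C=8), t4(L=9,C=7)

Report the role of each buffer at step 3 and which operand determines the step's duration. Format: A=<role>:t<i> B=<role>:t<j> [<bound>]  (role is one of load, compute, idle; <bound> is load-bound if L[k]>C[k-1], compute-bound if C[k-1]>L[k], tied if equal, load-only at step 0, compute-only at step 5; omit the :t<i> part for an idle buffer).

step 3: A=compute:t2 B=load:t3 [compute-bound]

k=0 load=t0/2c comp=- wait=2 total=2
k=1 load=t1/6c comp=t0/8c wait=8 total=10
k=2 load=t2/3c comp=t1/2c wait=3 total=13
k=3 load=t3/3c comp=t2/9c wait=9 total=22
k=4 load=t4/9c comp=t3/8c wait=9 total=31
k=5 load=- comp=t4/7c wait=7 total=38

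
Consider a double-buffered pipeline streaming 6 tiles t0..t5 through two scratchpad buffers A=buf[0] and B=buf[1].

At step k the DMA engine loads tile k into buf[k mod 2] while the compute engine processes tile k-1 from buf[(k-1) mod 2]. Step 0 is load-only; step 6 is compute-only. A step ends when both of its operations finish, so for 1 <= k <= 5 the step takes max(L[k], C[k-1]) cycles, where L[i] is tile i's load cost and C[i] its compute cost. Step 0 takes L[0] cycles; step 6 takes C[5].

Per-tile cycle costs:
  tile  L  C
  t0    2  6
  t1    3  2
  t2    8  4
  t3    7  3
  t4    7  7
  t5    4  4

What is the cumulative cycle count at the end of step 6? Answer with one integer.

step 0: L[0]=2 → dur=2, Σ=2 | A=load:t0 B=idle [load-only]
step 1: L[1]=3 C[0]=6 → dur=6, Σ=8 | A=compute:t0 B=load:t1 [compute-bound]
step 2: L[2]=8 C[1]=2 → dur=8, Σ=16 | A=load:t2 B=compute:t1 [load-bound]
step 3: L[3]=7 C[2]=4 → dur=7, Σ=23 | A=compute:t2 B=load:t3 [load-bound]
step 4: L[4]=7 C[3]=3 → dur=7, Σ=30 | A=load:t4 B=compute:t3 [load-bound]
step 5: L[5]=4 C[4]=7 → dur=7, Σ=37 | A=compute:t4 B=load:t5 [compute-bound]
step 6: C[5]=4 → dur=4, Σ=41 | A=idle B=compute:t5 [compute-only]

end_cycle[6] = 41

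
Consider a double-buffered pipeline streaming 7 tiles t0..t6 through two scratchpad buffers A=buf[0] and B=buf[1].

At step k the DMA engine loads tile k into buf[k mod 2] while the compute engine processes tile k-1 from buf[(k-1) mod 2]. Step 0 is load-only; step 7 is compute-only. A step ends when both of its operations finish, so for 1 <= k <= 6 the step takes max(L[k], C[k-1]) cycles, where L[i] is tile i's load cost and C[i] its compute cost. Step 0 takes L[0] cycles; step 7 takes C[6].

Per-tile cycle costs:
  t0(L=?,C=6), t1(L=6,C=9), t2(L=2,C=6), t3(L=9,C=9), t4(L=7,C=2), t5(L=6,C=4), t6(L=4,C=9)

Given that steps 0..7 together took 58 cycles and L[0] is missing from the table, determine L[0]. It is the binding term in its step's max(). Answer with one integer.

step 0 = dur = L[0]=? = L[0]  (unknown; binding)
step 1 = dur = max(L[1]=6, C[0]=6) = 6
step 2 = dur = max(L[2]=2, C[1]=9) = 9
step 3 = dur = max(L[3]=9, C[2]=6) = 9
step 4 = dur = max(L[4]=7, C[3]=9) = 9
step 5 = dur = max(L[5]=6, C[4]=2) = 6
step 6 = dur = max(L[6]=4, C[5]=4) = 4
step 7 = dur = C[6]=9 = 9
sum of known step durations = 52
dur[0] = total - known = 58 - 52 = 6
L[0] is the binding max in step 0, so L[0] = dur[0] = 6

L[0] = 6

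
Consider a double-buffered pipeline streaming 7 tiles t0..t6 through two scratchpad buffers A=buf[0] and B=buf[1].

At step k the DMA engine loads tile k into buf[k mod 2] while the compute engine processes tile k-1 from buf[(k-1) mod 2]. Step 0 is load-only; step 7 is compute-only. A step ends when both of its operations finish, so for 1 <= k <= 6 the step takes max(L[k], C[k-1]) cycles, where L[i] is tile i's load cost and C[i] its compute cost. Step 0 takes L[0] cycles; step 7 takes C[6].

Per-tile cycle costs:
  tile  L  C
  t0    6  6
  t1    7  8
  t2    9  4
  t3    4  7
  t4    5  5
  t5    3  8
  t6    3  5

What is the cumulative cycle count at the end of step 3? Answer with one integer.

[0] DMA t0→A (6c) ∥ CU idle ⇒ 6c, clock 6
[1] DMA t1→B (7c) ∥ CU A:t0 (6c) ⇒ 7c, clock 13
[2] DMA t2→A (9c) ∥ CU B:t1 (8c) ⇒ 9c, clock 22
[3] DMA t3→B (4c) ∥ CU A:t2 (4c) ⇒ 4c, clock 26
[4] DMA t4→A (5c) ∥ CU B:t3 (7c) ⇒ 7c, clock 33
[5] DMA t5→B (3c) ∥ CU A:t4 (5c) ⇒ 5c, clock 38
[6] DMA t6→A (3c) ∥ CU B:t5 (8c) ⇒ 8c, clock 46
[7] DMA idle ∥ CU A:t6 (5c) ⇒ 5c, clock 51

end_cycle[3] = 26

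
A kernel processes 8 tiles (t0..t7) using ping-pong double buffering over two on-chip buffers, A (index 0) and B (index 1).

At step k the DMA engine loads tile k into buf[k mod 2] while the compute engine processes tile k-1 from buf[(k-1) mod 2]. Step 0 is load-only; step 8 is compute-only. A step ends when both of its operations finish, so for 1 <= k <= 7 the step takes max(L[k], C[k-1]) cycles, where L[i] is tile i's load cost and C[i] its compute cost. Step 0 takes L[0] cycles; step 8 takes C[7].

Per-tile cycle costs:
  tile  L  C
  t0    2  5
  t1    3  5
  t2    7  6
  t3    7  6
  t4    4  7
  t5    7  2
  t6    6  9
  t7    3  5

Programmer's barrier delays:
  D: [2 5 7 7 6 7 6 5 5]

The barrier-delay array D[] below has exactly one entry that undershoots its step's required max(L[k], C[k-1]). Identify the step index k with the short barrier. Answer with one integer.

hazard at step 7

k=0 barrier L[0]=2→2c, D[0]=2 ok
k=1 barrier max(L[1]=3,C[0]=5)→5c, D[1]=5 ok
k=2 barrier max(L[2]=7,C[1]=5)→7c, D[2]=7 ok
k=3 barrier max(L[3]=7,C[2]=6)→7c, D[3]=7 ok
k=4 barrier max(L[4]=4,C[3]=6)→6c, D[4]=6 ok
k=5 barrier max(L[5]=7,C[4]=7)→7c, D[5]=7 ok
k=6 barrier max(L[6]=6,C[5]=2)→6c, D[6]=6 ok
k=7 barrier max(L[7]=3,C[6]=9)→9c, D[7]=5 SHORT
k=8 barrier C[7]=5→5c, D[8]=5 ok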